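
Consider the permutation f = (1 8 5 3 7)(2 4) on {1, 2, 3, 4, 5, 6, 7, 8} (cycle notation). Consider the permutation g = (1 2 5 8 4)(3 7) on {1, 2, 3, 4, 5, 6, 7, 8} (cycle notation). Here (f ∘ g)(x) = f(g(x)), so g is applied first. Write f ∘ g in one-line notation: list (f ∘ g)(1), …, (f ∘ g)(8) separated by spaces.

4 3 1 8 5 6 7 2

Chase each element through g then f: 1 → 2 → 4; 2 → 5 → 3; 3 → 7 → 1; 4 → 1 → 8; 5 → 8 → 5; 6 → 6 → 6; 7 → 3 → 7; 8 → 4 → 2.
So f ∘ g in one-line form is 4 3 1 8 5 6 7 2.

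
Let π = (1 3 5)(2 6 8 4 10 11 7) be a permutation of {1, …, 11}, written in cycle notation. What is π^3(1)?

1

1 lies in the 3-cycle (1 3 5).
Powers repeat with period 3 on this cycle, and 3 mod 3 = 0, so π^3(1) = π^0(1).
So π^3(1) = 1.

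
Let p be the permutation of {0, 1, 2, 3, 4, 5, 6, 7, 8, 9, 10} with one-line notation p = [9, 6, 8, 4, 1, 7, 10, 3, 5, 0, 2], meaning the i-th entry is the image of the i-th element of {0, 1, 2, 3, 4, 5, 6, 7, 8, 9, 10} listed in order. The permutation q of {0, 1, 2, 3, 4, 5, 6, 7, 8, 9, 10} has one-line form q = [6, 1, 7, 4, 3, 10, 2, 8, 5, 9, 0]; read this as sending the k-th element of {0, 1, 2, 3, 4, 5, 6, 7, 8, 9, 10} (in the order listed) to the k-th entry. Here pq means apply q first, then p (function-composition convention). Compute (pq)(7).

5

(pq)(7) = p(q(7)). q(7) = 8, then p(8) = 5. So (pq)(7) = 5.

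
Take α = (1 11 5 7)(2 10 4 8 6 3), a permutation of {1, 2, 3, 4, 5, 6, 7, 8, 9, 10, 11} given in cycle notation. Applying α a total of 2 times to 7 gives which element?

11

7 lies in the 4-cycle (1 11 5 7).
Advancing 2 steps from 7: 7 → 1 → 11.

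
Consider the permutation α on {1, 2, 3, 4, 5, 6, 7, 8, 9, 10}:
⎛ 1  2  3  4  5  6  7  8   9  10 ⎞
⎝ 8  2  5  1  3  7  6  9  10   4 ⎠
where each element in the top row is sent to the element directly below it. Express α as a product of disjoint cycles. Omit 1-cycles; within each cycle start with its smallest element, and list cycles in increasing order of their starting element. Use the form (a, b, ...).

(1, 8, 9, 10, 4)(3, 5)(6, 7)

Start at 1 and follow images: 1 → 8 → 9 → 10 → 4 → 1, giving the cycle (1, 8, 9, 10, 4).
Repeating from the next unused element and collecting all non-trivial cycles gives (1, 8, 9, 10, 4)(3, 5)(6, 7).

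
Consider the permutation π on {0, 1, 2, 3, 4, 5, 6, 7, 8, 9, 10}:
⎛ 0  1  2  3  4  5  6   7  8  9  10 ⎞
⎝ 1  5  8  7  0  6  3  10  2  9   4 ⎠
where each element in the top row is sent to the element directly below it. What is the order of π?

Decomposing into disjoint cycles gives cycle lengths 8, 2, 1.
Since disjoint cycles commute, ord(π) = lcm(8, 2) = 8.

8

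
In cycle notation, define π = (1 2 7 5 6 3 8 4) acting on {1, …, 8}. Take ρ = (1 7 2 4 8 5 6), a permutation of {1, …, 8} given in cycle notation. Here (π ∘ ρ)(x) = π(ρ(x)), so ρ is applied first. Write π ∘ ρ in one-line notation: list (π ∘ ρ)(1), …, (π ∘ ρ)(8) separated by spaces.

5 1 8 4 3 2 7 6

(π ∘ ρ)(x) = π(ρ(x)). Computing each image: π(ρ(1)) = π(7) = 5, π(ρ(2)) = π(4) = 1, π(ρ(3)) = π(3) = 8, π(ρ(4)) = π(8) = 4, π(ρ(5)) = π(6) = 3, π(ρ(6)) = π(1) = 2, π(ρ(7)) = π(2) = 7, π(ρ(8)) = π(5) = 6.
Hence π ∘ ρ = [5 1 8 4 3 2 7 6].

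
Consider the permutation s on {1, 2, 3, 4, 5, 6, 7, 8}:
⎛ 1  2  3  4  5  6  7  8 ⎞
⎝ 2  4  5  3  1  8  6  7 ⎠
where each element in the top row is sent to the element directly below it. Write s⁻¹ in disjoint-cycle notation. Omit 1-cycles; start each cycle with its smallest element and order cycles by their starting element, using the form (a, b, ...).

(1, 5, 3, 4, 2)(6, 7, 8)

The cycle decomposition of s is (1, 2, 4, 3, 5)(6, 8, 7).
Reversing each cycle (and rotating so the smallest element leads) gives s⁻¹ = (1, 5, 3, 4, 2)(6, 7, 8).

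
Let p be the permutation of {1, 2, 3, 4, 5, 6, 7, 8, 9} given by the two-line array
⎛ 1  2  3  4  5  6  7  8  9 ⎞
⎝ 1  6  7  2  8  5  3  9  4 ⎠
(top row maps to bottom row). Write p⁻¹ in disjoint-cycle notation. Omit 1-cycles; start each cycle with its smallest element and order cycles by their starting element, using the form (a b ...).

The cycle decomposition of p is (2 6 5 8 9 4)(3 7).
The inverse reverses every cycle; in canonical form, p⁻¹ = (2 4 9 8 5 6)(3 7).

(2 4 9 8 5 6)(3 7)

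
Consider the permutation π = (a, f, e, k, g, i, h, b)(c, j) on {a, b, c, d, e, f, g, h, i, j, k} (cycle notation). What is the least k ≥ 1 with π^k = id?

8

The cycle type of π is (8, 2, 1).
The order of π is the least common multiple of its cycle lengths: lcm(8, 2) = 8.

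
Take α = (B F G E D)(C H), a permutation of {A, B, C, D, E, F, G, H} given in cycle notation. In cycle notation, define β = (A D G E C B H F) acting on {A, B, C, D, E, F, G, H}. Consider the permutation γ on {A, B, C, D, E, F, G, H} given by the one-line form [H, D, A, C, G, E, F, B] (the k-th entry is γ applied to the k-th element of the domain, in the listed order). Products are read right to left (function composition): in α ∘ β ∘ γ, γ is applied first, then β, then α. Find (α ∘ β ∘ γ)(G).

A

Chase G: γ(G) = F; β(F) = A; α(A) = A. Hence (α ∘ β ∘ γ)(G) = A.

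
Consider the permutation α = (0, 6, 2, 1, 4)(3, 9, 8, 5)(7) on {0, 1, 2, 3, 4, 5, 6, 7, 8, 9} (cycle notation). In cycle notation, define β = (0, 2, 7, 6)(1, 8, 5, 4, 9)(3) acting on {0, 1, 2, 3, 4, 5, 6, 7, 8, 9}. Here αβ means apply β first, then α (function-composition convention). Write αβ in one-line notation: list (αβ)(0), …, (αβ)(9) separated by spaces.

1 5 7 9 8 0 6 2 3 4

(αβ)(x) = α(β(x)). Computing each image: α(β(0)) = α(2) = 1, α(β(1)) = α(8) = 5, α(β(2)) = α(7) = 7, α(β(3)) = α(3) = 9, α(β(4)) = α(9) = 8, α(β(5)) = α(4) = 0, α(β(6)) = α(0) = 6, α(β(7)) = α(6) = 2, α(β(8)) = α(5) = 3, α(β(9)) = α(1) = 4.
Hence αβ = [1 5 7 9 8 0 6 2 3 4].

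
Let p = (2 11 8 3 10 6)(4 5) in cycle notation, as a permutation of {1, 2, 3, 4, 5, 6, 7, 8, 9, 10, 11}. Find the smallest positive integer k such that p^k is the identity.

6

The cycle type of p is (6, 2, 1, 1, 1).
Since disjoint cycles commute, ord(p) = lcm(6, 2) = 6.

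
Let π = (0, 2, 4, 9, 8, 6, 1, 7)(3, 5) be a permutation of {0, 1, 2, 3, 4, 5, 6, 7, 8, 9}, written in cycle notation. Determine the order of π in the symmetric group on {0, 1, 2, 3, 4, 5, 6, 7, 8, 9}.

8

The cycle type of π is (8, 2).
The order is lcm(8, 2) = 8.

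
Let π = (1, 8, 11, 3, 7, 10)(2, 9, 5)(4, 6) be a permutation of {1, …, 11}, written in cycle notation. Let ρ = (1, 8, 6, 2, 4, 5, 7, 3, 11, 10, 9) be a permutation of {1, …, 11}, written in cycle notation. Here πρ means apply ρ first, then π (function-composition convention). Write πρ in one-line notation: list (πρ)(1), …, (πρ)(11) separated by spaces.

Chase each element through ρ then π: 1 → 8 → 11; 2 → 4 → 6; 3 → 11 → 3; 4 → 5 → 2; 5 → 7 → 10; 6 → 2 → 9; 7 → 3 → 7; 8 → 6 → 4; 9 → 1 → 8; 10 → 9 → 5; 11 → 10 → 1.
Collecting the images, πρ = [11 6 3 2 10 9 7 4 8 5 1].

11 6 3 2 10 9 7 4 8 5 1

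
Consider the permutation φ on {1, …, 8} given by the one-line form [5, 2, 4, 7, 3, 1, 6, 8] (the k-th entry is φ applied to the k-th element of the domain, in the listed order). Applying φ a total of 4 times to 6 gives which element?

4

Tracing 6 → 1 → … returns to 6 after 6 steps, so 6 lies in a 6-cycle (1 5 3 4 7 6).
Advancing 4 steps from 6: 6 → 1 → 5 → 3 → 4.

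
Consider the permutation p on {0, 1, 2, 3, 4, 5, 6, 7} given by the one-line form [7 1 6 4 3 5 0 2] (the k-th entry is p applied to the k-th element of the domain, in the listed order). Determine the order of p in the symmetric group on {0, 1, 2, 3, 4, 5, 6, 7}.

Decomposing into disjoint cycles gives cycle lengths 4, 2, 1, 1.
Since disjoint cycles commute, ord(p) = lcm(4, 2) = 4.

4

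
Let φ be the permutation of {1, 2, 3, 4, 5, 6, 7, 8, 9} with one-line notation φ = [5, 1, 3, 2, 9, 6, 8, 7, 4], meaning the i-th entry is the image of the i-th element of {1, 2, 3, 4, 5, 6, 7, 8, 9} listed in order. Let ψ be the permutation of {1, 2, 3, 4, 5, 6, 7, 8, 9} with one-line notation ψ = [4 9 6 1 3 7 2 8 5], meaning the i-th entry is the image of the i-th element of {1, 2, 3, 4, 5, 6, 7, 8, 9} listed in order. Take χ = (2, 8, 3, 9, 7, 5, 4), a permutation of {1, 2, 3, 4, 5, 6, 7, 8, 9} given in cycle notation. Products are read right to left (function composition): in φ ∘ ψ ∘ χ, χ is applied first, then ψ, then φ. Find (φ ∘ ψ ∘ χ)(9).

1

Apply the permutations in order: χ(9) = 7, then ψ(7) = 2, then φ(2) = 1. So (φ ∘ ψ ∘ χ)(9) = 1.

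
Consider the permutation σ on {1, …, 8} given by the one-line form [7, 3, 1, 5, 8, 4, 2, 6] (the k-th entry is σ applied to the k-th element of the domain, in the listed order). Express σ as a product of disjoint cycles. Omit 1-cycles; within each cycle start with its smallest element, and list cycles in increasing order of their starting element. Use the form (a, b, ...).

(1, 7, 2, 3)(4, 5, 8, 6)

Start at 1 and follow images: 1 → 7 → 2 → 3 → 1, giving the cycle (1, 7, 2, 3).
Continuing from each remaining unvisited element yields (1, 7, 2, 3)(4, 5, 8, 6).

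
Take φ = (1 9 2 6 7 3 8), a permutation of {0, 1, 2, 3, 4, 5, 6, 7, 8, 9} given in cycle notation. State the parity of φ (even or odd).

even

The cycle lengths are 7, 1, 1, 1.
A cycle of length ℓ contributes ℓ−1 transpositions, so φ is a product of 6 transpositions — even.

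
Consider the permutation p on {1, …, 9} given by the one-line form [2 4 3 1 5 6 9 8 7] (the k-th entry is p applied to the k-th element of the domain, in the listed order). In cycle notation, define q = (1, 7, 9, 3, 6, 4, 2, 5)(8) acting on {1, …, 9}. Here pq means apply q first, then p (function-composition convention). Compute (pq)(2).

5

(pq)(2) = p(q(2)). q(2) = 5, then p(5) = 5. So (pq)(2) = 5.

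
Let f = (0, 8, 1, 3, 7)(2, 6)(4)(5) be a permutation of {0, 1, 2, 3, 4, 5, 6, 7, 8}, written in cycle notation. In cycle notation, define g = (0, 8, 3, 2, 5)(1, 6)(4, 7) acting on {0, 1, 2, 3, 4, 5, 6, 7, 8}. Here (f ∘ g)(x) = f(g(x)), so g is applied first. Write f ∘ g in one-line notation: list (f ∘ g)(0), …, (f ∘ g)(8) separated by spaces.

For each element, apply g then f: 0 → 8 → 1; 1 → 6 → 2; 2 → 5 → 5; 3 → 2 → 6; 4 → 7 → 0; 5 → 0 → 8; 6 → 1 → 3; 7 → 4 → 4; 8 → 3 → 7.
Collecting the images, f ∘ g = [1 2 5 6 0 8 3 4 7].

1 2 5 6 0 8 3 4 7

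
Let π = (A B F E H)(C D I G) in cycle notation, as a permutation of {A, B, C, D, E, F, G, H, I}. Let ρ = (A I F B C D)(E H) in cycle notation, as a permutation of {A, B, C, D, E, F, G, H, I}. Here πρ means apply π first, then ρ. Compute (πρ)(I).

G

π(I) = G, then ρ(G) = G; composing gives (πρ)(I) = G.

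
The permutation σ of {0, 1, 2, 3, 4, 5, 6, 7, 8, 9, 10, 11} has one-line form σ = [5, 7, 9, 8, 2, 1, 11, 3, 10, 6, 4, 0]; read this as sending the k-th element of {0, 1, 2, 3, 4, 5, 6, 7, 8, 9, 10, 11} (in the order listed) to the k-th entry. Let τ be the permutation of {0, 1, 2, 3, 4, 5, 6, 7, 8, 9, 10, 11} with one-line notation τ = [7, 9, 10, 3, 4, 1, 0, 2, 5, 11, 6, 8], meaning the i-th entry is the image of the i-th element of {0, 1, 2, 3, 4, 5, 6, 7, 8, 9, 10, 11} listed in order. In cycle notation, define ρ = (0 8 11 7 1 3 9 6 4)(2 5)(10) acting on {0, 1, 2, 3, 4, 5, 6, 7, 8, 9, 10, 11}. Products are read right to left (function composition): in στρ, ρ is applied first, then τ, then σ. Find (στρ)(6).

2

(στρ)(6) = σ(τ(ρ(6))). ρ(6) = 4, then τ(4) = 4, then σ(4) = 2, so the result is 2.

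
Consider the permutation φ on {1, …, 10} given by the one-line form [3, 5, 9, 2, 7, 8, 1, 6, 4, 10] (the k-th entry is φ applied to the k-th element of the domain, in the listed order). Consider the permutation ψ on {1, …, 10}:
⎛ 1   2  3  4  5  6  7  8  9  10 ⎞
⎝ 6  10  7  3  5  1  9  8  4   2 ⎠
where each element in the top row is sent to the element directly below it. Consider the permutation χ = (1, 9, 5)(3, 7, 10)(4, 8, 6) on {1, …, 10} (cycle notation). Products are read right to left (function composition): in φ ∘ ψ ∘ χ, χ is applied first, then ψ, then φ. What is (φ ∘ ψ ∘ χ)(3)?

4

Apply the permutations in order: χ(3) = 7, then ψ(7) = 9, then φ(9) = 4. So (φ ∘ ψ ∘ χ)(3) = 4.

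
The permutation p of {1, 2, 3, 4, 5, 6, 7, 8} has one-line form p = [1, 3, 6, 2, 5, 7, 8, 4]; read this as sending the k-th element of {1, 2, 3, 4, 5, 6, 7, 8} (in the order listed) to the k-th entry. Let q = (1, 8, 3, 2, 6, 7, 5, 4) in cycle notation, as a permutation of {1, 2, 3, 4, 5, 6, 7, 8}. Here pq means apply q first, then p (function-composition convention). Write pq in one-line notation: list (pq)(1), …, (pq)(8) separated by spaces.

(pq)(x) = p(q(x)). Computing each image: p(q(1)) = p(8) = 4, p(q(2)) = p(6) = 7, p(q(3)) = p(2) = 3, p(q(4)) = p(1) = 1, p(q(5)) = p(4) = 2, p(q(6)) = p(7) = 8, p(q(7)) = p(5) = 5, p(q(8)) = p(3) = 6.
Hence pq = [4 7 3 1 2 8 5 6].

4 7 3 1 2 8 5 6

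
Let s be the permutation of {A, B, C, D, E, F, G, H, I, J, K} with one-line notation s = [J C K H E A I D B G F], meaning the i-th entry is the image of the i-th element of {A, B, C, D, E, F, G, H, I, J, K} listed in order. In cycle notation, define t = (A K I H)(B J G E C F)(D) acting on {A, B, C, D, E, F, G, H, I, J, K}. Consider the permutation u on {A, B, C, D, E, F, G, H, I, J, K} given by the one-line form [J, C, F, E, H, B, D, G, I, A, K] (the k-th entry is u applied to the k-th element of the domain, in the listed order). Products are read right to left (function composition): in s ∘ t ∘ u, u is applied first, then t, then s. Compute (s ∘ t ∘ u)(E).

(s ∘ t ∘ u)(E) = s(t(u(E))). u(E) = H, then t(H) = A, then s(A) = J, so the result is J.

J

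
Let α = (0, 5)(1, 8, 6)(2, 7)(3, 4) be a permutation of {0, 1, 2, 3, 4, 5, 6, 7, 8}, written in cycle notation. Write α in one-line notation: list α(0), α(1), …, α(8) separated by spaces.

Reading each image from the cycles: 0↦5, 1↦8, 2↦7, 3↦4, 4↦3, 5↦0, 6↦1, 7↦2, 8↦6.
So the one-line form is 5 8 7 4 3 0 1 2 6.

5 8 7 4 3 0 1 2 6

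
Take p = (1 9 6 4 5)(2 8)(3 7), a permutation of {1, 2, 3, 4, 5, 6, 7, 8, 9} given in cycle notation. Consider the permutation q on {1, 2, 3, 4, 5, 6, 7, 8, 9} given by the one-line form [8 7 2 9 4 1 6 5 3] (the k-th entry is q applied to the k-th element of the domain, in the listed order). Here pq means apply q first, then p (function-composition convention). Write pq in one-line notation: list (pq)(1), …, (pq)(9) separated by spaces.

Chase each element through q then p: 1 → 8 → 2; 2 → 7 → 3; 3 → 2 → 8; 4 → 9 → 6; 5 → 4 → 5; 6 → 1 → 9; 7 → 6 → 4; 8 → 5 → 1; 9 → 3 → 7.
So pq in one-line form is 2 3 8 6 5 9 4 1 7.

2 3 8 6 5 9 4 1 7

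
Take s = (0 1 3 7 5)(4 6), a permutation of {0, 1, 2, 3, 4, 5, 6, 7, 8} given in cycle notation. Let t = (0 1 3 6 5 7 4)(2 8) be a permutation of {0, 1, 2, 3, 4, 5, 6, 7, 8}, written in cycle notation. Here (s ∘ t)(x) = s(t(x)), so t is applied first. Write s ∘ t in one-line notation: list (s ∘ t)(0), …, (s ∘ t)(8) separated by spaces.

(s ∘ t)(x) = s(t(x)). Computing each image: s(t(0)) = s(1) = 3, s(t(1)) = s(3) = 7, s(t(2)) = s(8) = 8, s(t(3)) = s(6) = 4, s(t(4)) = s(0) = 1, s(t(5)) = s(7) = 5, s(t(6)) = s(5) = 0, s(t(7)) = s(4) = 6, s(t(8)) = s(2) = 2.
Hence s ∘ t = [3 7 8 4 1 5 0 6 2].

3 7 8 4 1 5 0 6 2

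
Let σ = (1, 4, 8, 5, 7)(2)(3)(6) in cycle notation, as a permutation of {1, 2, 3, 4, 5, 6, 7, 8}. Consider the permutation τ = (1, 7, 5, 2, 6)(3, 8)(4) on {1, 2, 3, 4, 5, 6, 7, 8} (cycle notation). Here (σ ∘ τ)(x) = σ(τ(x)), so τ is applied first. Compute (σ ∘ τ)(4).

First apply τ: τ(4) = 4, then σ(4) = 8. Thus (σ ∘ τ)(4) = 8.

8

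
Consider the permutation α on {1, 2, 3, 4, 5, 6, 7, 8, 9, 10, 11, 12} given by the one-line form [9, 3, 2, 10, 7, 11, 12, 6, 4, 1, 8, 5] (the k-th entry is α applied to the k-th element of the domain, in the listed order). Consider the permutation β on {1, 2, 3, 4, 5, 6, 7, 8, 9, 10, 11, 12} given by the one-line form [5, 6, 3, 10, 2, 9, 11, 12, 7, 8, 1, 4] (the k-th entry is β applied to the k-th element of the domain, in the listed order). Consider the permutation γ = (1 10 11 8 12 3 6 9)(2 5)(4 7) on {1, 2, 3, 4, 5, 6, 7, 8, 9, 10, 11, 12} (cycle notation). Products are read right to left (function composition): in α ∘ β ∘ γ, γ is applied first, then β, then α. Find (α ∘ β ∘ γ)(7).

1

(α ∘ β ∘ γ)(7) = α(β(γ(7))). γ(7) = 4, then β(4) = 10, then α(10) = 1, so the result is 1.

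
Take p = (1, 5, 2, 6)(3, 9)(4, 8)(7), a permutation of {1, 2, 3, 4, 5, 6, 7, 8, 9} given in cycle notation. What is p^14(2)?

2 lies in the 4-cycle (1, 5, 2, 6).
Since the cycle has length 4, p^14 acts on it the same as p^2 (14 mod 4 = 2).
Advancing 2 steps from 2: 2 → 6 → 1.

1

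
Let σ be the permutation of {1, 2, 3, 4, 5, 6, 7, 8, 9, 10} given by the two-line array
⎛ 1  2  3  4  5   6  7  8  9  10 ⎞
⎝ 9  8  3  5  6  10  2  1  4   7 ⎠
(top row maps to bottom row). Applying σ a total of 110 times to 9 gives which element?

5

Tracing 9 → 4 → … returns to 9 after 9 steps, so 9 lies in a 9-cycle (1 9 4 5 6 10 7 2 8).
Since the cycle has length 9, σ^110 acts on it the same as σ^2 (110 mod 9 = 2).
Stepping 2 places around the cycle: 9 → 4 → 5.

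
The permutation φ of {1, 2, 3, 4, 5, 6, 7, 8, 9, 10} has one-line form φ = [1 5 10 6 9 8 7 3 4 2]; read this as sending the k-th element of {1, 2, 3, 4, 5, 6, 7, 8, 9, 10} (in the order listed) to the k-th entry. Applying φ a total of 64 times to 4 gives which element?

4

Tracing 4 → 6 → … returns to 4 after 8 steps, so 4 lies in an 8-cycle (2 5 9 4 6 8 3 10).
Powers repeat with period 8 on this cycle, and 64 mod 8 = 0, so φ^64(4) = φ^0(4).
So φ^64(4) = 4.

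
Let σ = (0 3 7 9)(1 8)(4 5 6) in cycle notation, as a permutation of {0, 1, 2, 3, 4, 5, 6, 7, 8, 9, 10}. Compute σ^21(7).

7 lies in the 4-cycle (0 3 7 9).
Powers repeat with period 4 on this cycle, and 21 mod 4 = 1, so σ^21(7) = σ^1(7).
Stepping 1 place around the cycle: 7 → 9.

9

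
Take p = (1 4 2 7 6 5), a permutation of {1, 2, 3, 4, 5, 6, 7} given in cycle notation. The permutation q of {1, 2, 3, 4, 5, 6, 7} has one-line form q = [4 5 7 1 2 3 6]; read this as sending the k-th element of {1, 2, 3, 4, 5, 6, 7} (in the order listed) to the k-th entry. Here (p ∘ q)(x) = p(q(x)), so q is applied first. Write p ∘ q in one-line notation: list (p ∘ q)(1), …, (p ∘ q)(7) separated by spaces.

2 1 6 4 7 3 5

Chase each element through q then p: 1 → 4 → 2; 2 → 5 → 1; 3 → 7 → 6; 4 → 1 → 4; 5 → 2 → 7; 6 → 3 → 3; 7 → 6 → 5.
Collecting the images, p ∘ q = [2 1 6 4 7 3 5].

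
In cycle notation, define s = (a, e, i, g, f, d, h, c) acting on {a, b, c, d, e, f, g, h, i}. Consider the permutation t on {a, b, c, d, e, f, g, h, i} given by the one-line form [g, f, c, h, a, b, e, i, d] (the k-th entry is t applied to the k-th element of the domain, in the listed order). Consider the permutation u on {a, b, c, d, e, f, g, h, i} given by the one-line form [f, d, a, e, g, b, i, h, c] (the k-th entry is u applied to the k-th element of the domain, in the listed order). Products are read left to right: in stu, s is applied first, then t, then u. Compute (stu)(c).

Chase c: s(c) = a; t(a) = g; u(g) = i. Hence (stu)(c) = i.

i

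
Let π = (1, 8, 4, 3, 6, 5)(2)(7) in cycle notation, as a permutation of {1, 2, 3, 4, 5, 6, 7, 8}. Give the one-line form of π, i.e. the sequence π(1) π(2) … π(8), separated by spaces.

Each element maps to the next entry in its cycle (wrapping to the front): 1↦8, 2↦2, 3↦6, 4↦3, 5↦1, 6↦5, 7↦7, 8↦4.
Listing these in domain order gives 8 2 6 3 1 5 7 4.

8 2 6 3 1 5 7 4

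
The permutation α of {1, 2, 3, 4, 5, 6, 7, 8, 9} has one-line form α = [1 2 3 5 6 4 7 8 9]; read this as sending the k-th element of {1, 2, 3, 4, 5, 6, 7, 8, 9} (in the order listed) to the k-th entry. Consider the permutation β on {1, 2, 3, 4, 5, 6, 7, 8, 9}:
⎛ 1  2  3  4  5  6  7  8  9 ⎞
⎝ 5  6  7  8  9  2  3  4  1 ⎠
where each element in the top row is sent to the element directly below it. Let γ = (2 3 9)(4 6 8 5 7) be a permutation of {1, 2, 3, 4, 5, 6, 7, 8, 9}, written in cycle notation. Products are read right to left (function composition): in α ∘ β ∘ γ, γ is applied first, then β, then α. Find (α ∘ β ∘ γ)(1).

Apply the permutations in order: γ(1) = 1, then β(1) = 5, then α(5) = 6. So (α ∘ β ∘ γ)(1) = 6.

6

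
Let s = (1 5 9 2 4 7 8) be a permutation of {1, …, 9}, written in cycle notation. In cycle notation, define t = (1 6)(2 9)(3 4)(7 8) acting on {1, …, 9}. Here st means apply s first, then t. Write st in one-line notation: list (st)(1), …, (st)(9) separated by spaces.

(st)(x) = t(s(x)). Computing each image: t(s(1)) = t(5) = 5, t(s(2)) = t(4) = 3, t(s(3)) = t(3) = 4, t(s(4)) = t(7) = 8, t(s(5)) = t(9) = 2, t(s(6)) = t(6) = 1, t(s(7)) = t(8) = 7, t(s(8)) = t(1) = 6, t(s(9)) = t(2) = 9.
Hence st = [5 3 4 8 2 1 7 6 9].

5 3 4 8 2 1 7 6 9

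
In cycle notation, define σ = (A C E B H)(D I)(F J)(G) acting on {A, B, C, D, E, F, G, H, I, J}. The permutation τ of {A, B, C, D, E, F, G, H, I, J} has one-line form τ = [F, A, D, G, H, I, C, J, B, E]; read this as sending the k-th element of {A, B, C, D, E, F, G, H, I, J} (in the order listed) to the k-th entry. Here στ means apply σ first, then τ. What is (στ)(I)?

G

(στ)(I) = τ(σ(I)). σ(I) = D, then τ(D) = G. So (στ)(I) = G.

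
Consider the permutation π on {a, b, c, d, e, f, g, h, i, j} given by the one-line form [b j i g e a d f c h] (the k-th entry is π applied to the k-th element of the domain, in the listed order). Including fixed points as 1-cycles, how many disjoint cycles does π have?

The cycle decomposition is (a b j h f)(c i)(d g)(e), which has 4 cycles (counting 1-cycles).

4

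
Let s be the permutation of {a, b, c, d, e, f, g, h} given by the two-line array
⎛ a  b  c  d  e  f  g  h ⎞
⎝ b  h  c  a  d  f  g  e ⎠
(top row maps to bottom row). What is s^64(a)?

Tracing a → b → … returns to a after 5 steps, so a lies in a 5-cycle (a, b, h, e, d).
Powers repeat with period 5 on this cycle, and 64 mod 5 = 4, so s^64(a) = s^4(a).
Advancing 4 steps from a: a → b → h → e → d.

d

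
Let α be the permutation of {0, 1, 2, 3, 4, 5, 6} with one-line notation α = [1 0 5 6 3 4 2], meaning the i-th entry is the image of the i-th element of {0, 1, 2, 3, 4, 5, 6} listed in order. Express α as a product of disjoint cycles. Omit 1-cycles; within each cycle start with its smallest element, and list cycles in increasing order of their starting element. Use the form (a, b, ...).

(0, 1)(2, 5, 4, 3, 6)

From 0: 0 → 1 → 0, closing the cycle (0, 1).
Repeating from the next unused element and collecting all non-trivial cycles gives (0, 1)(2, 5, 4, 3, 6).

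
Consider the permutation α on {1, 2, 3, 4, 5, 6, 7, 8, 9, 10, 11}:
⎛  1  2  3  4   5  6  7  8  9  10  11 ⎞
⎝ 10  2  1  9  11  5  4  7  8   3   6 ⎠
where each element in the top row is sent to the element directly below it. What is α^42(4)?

Tracing 4 → 9 → … returns to 4 after 4 steps, so 4 lies in a 4-cycle (4, 9, 8, 7).
On a 4-cycle, α^4 is the identity, so α^42 = α^2 there (42 ≡ 2 mod 4).
Stepping 2 places around the cycle: 4 → 9 → 8.

8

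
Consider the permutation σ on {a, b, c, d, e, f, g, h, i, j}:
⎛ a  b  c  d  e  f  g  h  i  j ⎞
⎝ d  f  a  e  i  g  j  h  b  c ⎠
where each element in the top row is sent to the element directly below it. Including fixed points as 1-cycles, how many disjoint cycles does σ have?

The cycle decomposition is (a, d, e, i, b, f, g, j, c)(h), which has 2 cycles (counting 1-cycles).

2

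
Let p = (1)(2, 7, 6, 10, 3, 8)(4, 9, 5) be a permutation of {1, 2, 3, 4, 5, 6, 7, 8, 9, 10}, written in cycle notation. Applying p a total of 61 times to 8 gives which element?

2

8 lies in the 6-cycle (2, 7, 6, 10, 3, 8).
Powers repeat with period 6 on this cycle, and 61 mod 6 = 1, so p^61(8) = p^1(8).
Advancing 1 step from 8: 8 → 2.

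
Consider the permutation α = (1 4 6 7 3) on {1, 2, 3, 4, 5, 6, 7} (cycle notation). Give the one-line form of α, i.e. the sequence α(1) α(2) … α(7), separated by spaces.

4 2 1 6 5 7 3

Reading each image from the cycles: 1↦4, 2↦2, 3↦1, 4↦6, 5↦5, 6↦7, 7↦3.
Listing these in domain order gives 4 2 1 6 5 7 3.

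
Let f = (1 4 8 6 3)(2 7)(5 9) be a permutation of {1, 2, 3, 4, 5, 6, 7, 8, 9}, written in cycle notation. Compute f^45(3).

3

3 lies in the 5-cycle (1 4 8 6 3).
On a 5-cycle, f^5 is the identity, so f^45 = f^0 there (45 ≡ 0 mod 5).
So f^45(3) = 3.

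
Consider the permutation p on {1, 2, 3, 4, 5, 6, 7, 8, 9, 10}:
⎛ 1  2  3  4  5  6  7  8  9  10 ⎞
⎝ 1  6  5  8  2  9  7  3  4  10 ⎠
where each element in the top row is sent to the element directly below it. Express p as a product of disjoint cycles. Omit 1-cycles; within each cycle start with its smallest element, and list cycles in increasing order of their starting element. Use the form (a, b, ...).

(2, 6, 9, 4, 8, 3, 5)

From 2: 2 → 6 → 9 → 4 → 8 → 3 → 5 → 2, closing the cycle (2, 6, 9, 4, 8, 3, 5).
Repeating from the next unused element and collecting all non-trivial cycles gives (2, 6, 9, 4, 8, 3, 5).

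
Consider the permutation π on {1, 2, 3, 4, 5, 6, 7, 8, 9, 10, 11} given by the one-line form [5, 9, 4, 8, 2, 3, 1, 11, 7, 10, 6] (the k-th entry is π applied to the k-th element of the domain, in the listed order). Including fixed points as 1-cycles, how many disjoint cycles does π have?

The cycle decomposition is (1 5 2 9 7)(3 4 8 11 6)(10), which has 3 cycles (counting 1-cycles).

3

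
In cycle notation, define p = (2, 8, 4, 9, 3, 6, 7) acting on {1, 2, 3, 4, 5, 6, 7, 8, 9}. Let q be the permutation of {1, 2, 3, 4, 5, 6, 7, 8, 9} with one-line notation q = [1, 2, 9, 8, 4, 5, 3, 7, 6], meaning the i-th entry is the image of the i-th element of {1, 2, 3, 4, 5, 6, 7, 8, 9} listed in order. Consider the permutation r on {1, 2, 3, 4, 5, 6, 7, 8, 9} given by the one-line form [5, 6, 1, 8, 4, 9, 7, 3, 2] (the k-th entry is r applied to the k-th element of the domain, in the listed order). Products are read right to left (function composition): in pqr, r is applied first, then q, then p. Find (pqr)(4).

2

(pqr)(4) = p(q(r(4))). r(4) = 8, then q(8) = 7, then p(7) = 2, so the result is 2.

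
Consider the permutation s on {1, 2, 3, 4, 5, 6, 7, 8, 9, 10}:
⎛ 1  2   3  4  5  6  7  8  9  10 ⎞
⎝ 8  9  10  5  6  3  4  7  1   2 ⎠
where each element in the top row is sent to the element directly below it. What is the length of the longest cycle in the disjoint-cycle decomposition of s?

Decomposing into disjoint cycles gives (1, 8, 7, 4, 5, 6, 3, 10, 2, 9); the longest has length 10.

10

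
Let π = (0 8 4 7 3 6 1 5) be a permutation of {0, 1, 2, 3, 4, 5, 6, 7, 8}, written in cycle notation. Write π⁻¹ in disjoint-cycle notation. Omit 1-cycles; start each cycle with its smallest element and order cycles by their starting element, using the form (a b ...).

If π sends a → b within a cycle, π⁻¹ sends b → a; equivalently, reverse each cycle.
After reversing and putting each cycle's least element first, π⁻¹ = (0 5 1 6 3 7 4 8).

(0 5 1 6 3 7 4 8)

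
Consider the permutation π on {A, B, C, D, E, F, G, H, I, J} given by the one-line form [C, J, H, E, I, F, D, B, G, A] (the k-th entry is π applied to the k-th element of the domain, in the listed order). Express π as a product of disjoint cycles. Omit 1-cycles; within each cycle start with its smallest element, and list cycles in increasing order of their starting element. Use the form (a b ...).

(A C H B J)(D E I G)

Iterating π from A gives A → C → H → B → J → A; that is the 5-cycle (A C H B J).
Repeating from the next unused element and collecting all non-trivial cycles gives (A C H B J)(D E I G).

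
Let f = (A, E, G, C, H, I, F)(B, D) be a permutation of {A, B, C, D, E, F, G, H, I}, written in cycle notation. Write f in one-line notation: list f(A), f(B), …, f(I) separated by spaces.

Reading each image from the cycles: A↦E, B↦D, C↦H, D↦B, E↦G, F↦A, G↦C, H↦I, I↦F.
Listing these in domain order gives E D H B G A C I F.

E D H B G A C I F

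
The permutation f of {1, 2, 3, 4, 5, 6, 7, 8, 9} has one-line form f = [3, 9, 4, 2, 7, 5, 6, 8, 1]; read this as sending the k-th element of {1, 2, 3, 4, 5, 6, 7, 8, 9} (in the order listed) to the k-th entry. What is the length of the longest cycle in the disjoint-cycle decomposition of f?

Decomposing into disjoint cycles gives (1 3 4 2 9)(5 7 6); the longest has length 5.

5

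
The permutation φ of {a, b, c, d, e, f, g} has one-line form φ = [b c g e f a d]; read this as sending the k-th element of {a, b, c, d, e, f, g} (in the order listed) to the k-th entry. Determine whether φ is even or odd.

even

In disjoint-cycle form the cycle lengths are 7.
A cycle is odd iff its length is even; φ has 0 even-length cycles, so sgn(φ) = (−1)^0 and φ is even.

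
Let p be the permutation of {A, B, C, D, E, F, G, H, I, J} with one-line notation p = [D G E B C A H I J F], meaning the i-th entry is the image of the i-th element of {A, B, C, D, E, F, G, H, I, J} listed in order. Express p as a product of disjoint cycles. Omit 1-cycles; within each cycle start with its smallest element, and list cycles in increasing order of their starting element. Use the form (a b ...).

(A D B G H I J F)(C E)

From A: A → D → B → G → H → I → J → F → A, closing the cycle (A D B G H I J F).
Repeating from the next unused element and collecting all non-trivial cycles gives (A D B G H I J F)(C E).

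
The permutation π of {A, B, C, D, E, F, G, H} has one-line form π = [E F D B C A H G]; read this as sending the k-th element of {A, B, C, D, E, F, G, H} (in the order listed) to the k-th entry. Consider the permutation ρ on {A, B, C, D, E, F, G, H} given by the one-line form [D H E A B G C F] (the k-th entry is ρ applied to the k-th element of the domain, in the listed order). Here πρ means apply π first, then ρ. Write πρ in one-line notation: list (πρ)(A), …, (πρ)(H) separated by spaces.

B G A H E D F C

Chase each element through π then ρ: A → E → B; B → F → G; C → D → A; D → B → H; E → C → E; F → A → D; G → H → F; H → G → C.
Collecting the images, πρ = [B G A H E D F C].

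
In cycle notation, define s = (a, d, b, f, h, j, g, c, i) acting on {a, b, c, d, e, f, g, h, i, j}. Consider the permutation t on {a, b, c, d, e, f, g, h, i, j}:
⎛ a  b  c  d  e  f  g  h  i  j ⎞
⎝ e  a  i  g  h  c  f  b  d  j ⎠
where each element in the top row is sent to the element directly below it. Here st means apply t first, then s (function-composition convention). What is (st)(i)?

t(i) = d, then s(d) = b; composing gives (st)(i) = b.

b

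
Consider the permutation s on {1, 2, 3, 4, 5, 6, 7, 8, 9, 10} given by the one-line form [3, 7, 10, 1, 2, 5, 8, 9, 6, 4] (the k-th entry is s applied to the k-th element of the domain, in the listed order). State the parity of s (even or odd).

In disjoint-cycle form the cycle lengths are 6, 4.
A cycle of length ℓ contributes ℓ−1 transpositions, so s is a product of 5 + 3 = 8 transpositions — even.

even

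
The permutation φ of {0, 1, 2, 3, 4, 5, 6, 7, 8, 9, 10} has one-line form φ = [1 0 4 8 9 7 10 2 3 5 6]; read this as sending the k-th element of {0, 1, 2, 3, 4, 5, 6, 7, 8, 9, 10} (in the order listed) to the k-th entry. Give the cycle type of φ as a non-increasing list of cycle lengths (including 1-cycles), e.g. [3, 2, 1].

The disjoint cycles are (0, 1)(2, 4, 9, 5, 7)(3, 8)(6, 10), with lengths 5, 2, 2, 2 in non-increasing order.

[5, 2, 2, 2]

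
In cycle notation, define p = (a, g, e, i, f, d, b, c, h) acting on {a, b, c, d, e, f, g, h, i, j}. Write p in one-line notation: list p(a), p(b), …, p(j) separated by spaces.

Each element maps to the next entry in its cycle (wrapping to the front): a→g, b→c, c→h, d→b, e→i, f→d, g→e, h→a, i→f, j→j.
So the one-line form is g c h b i d e a f j.

g c h b i d e a f j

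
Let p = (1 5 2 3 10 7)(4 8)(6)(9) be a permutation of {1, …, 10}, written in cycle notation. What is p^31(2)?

3

2 lies in the 6-cycle (1 5 2 3 10 7).
Powers repeat with period 6 on this cycle, and 31 mod 6 = 1, so p^31(2) = p^1(2).
Stepping 1 place around the cycle: 2 → 3.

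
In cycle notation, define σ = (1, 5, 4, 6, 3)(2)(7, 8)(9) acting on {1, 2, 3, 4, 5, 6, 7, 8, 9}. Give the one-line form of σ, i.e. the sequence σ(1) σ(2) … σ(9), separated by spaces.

Image by image: 1↦5, 2↦2, 3↦1, 4↦6, 5↦4, 6↦3, 7↦8, 8↦7, 9↦9.
Listing these in domain order gives 5 2 1 6 4 3 8 7 9.

5 2 1 6 4 3 8 7 9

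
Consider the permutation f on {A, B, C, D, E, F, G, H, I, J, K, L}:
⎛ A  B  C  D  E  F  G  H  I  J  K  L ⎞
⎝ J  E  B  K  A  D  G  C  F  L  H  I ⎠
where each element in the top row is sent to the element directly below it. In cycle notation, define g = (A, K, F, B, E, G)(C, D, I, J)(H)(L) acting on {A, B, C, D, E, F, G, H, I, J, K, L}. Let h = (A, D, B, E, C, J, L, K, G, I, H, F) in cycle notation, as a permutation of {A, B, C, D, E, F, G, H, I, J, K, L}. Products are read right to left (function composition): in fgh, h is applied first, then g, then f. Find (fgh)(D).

A

Apply the permutations in order: h(D) = B, then g(B) = E, then f(E) = A. So (fgh)(D) = A.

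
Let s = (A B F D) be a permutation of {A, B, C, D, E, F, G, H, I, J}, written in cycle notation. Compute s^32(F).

F

F lies in the 4-cycle (A B F D).
Since the cycle has length 4, s^32 acts on it the same as s^0 (32 mod 4 = 0).
So s^32(F) = F.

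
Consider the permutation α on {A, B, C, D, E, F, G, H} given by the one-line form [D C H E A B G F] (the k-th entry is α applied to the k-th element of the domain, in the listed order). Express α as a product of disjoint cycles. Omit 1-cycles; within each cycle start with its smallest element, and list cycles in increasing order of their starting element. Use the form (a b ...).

Iterating α from A gives A → D → E → A; that is the 3-cycle (A D E).
Repeating from the next unused element and collecting all non-trivial cycles gives (A D E)(B C H F).

(A D E)(B C H F)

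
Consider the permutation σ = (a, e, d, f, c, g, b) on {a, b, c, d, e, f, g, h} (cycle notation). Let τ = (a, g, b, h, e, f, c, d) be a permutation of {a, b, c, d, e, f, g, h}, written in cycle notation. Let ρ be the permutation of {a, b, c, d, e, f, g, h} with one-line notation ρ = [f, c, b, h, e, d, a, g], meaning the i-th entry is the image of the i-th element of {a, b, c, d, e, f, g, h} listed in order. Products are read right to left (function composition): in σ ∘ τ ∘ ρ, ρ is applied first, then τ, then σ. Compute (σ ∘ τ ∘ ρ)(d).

(σ ∘ τ ∘ ρ)(d) = σ(τ(ρ(d))). ρ(d) = h, then τ(h) = e, then σ(e) = d, so the result is d.

d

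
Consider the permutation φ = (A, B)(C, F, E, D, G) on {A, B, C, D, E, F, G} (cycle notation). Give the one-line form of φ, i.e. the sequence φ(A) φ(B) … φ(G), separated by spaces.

B A F G D E C

Each element maps to the next entry in its cycle (wrapping to the front): A↦B, B↦A, C↦F, D↦G, E↦D, F↦E, G↦C.
Listing these in domain order gives B A F G D E C.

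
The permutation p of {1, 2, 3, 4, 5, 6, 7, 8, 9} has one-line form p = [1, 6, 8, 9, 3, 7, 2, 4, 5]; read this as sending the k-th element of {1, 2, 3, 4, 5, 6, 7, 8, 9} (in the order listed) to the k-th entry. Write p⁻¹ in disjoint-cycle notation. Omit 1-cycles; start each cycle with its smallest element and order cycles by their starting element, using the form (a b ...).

First write p in disjoint cycles: (2 6 7)(3 8 4 9 5).
Reversing each cycle (and rotating so the smallest element leads) gives p⁻¹ = (2 7 6)(3 5 9 4 8).

(2 7 6)(3 5 9 4 8)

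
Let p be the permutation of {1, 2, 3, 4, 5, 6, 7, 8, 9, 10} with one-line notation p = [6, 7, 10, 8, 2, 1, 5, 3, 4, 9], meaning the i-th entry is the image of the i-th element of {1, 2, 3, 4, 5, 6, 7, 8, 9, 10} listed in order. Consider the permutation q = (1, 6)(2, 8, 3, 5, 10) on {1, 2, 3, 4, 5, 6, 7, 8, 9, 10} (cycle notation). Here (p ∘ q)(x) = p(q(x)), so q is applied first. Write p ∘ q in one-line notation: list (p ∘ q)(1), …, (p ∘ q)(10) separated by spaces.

(p ∘ q)(x) = p(q(x)). Computing each image: p(q(1)) = p(6) = 1, p(q(2)) = p(8) = 3, p(q(3)) = p(5) = 2, p(q(4)) = p(4) = 8, p(q(5)) = p(10) = 9, p(q(6)) = p(1) = 6, p(q(7)) = p(7) = 5, p(q(8)) = p(3) = 10, p(q(9)) = p(9) = 4, p(q(10)) = p(2) = 7.
Hence p ∘ q = [1 3 2 8 9 6 5 10 4 7].

1 3 2 8 9 6 5 10 4 7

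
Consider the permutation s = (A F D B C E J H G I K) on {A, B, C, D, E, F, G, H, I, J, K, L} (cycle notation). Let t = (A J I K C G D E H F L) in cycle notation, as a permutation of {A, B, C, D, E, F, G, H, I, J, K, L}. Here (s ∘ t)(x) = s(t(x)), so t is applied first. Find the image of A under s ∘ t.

t(A) = J, then s(J) = H; composing gives (s ∘ t)(A) = H.

H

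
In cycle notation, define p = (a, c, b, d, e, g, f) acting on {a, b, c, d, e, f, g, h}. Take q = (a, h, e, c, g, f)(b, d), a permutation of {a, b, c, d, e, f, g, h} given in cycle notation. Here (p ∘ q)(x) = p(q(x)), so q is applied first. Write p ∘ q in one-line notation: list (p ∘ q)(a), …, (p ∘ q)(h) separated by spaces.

h e f d b c a g

(p ∘ q)(x) = p(q(x)). Computing each image: p(q(a)) = p(h) = h, p(q(b)) = p(d) = e, p(q(c)) = p(g) = f, p(q(d)) = p(b) = d, p(q(e)) = p(c) = b, p(q(f)) = p(a) = c, p(q(g)) = p(f) = a, p(q(h)) = p(e) = g.
Hence p ∘ q = [h e f d b c a g].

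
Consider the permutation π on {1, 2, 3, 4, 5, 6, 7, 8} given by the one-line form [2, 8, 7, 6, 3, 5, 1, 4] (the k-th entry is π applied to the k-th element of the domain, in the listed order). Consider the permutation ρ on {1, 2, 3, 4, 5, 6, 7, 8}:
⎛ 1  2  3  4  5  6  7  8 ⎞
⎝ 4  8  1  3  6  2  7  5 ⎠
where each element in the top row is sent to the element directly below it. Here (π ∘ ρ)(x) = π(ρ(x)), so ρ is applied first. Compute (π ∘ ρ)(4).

7

(π ∘ ρ)(4) = π(ρ(4)). ρ(4) = 3, then π(3) = 7. So (π ∘ ρ)(4) = 7.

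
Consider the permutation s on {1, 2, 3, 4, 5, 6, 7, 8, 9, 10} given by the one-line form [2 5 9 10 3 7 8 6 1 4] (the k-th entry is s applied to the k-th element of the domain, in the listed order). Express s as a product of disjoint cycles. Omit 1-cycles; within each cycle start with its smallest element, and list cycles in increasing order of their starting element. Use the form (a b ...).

(1 2 5 3 9)(4 10)(6 7 8)

Iterating s from 1 gives 1 → 2 → 5 → 3 → 9 → 1; that is the 5-cycle (1 2 5 3 9).
Continuing from each remaining unvisited element yields (1 2 5 3 9)(4 10)(6 7 8).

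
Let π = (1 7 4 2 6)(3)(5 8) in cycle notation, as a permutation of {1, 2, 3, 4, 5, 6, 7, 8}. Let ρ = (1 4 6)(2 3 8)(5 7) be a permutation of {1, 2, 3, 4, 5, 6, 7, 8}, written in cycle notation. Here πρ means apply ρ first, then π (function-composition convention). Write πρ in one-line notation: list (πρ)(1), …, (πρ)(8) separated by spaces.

2 3 5 1 4 7 8 6

Chase each element through ρ then π: 1 → 4 → 2; 2 → 3 → 3; 3 → 8 → 5; 4 → 6 → 1; 5 → 7 → 4; 6 → 1 → 7; 7 → 5 → 8; 8 → 2 → 6.
Collecting the images, πρ = [2 3 5 1 4 7 8 6].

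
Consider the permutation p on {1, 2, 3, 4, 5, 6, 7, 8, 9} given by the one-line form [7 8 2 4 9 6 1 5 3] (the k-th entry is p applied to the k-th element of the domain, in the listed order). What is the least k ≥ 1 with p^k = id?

Writing p as disjoint cycles, the cycle lengths are 5, 2, 1, 1.
Since disjoint cycles commute, ord(p) = lcm(5, 2) = 10.

10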